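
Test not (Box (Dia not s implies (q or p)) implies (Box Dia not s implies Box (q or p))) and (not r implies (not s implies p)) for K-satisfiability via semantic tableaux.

1. not (Box (Dia not s implies (q or p)) implies (Box Dia not s implies Box (q or p))) and (not r implies (not s implies p)), w0
2. not (Box (Dia not s implies (q or p)) implies (Box Dia not s implies Box (q or p))), w0   [and-rule on 1]
3. not r implies (not s implies p), w0   [and-rule on 1]
4. Box (Dia not s implies (q or p)), w0   [neg-implies-rule on 2]
5. not (Box Dia not s implies Box (q or p)), w0   [neg-implies-rule on 2]
6. Box Dia not s, w0   [neg-implies-rule on 5]
7. not Box (q or p), w0   [neg-implies-rule on 5]
8. not s implies p, w0   [implies-rule on 3 (branches; this branch)]
9. p, w0   [implies-rule on 8 (branches; this branch)]
10. not (q or p), w1   [neg-Box-rule on 7: fresh world w1, w0Rw1]
11. not q, w1   [neg-or-rule on 10]
12. not p, w1   [neg-or-rule on 10]
13. Dia not s implies (q or p), w1   [Box-rule on 4 via w0Rw1]
14. Dia not s, w1   [Box-rule on 6 via w0Rw1]
15. not Dia not s, w1   [implies-rule on 13 (branches; this branch)]
16. not s, w2   [Dia-rule on 14: fresh world w2, w1Rw2]
17. s, w2   [neg-Dia-rule on 15 via w1Rw2]
Accessibility: w0Rw1, w1Rw2
Branch closes: s and not s both at w2.
All branches of the tableau close; one closing branch shown above.

Unsatisfiable (every branch closes)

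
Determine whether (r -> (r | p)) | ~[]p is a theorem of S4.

Valid in S4

Tableau for the negation ~((r -> (r | p)) | ~[]p):
1. ~((r -> (r | p)) | ~[]p), u
2. ~(r -> (r | p)), u
3. []p, u
4. r, u
5. ~(r | p), u
6. ~r, u
7. ~p, u
Accessibility: uRu
Branch closes: r and ~r both at u.
All branches of the negation close; one closing branch shown above.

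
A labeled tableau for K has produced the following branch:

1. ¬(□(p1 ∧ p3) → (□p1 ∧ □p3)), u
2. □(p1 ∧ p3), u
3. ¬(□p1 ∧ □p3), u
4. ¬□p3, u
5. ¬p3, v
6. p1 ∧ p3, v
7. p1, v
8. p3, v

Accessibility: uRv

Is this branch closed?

Both p3 and ¬p3 appear at v.

Closed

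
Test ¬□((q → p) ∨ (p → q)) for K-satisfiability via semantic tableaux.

Unsatisfiable (every branch closes)

1. ¬□((q → p) ∨ (p → q)), u
2. ¬((q → p) ∨ (p → q)), v
3. ¬(q → p), v
4. ¬(p → q), v
5. q, v
6. ¬p, v
7. p, v
8. ¬q, v
Accessibility: uRv
Branch closes: p and ¬p both at v.
All branches of the tableau close; one closing branch shown above.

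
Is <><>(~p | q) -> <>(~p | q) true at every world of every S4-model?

Tableau for the negation ~(<><>(~p | q) -> <>(~p | q)):
1. ~(<><>(~p | q) -> <>(~p | q)), u
2. <><>(~p | q), u   [~->-rule on 1]
3. ~<>(~p | q), u   [~->-rule on 1]
4. ~(~p | q), u   [~<>-rule on 3 via uRu]
5. p, u   [~|-rule on 4]
6. ~q, u   [~|-rule on 4]
7. <>(~p | q), v   [<>-rule on 2: fresh world v, uRv]
8. ~(~p | q), v   [~<>-rule on 3 via uRv]
9. p, v   [~|-rule on 8]
10. ~q, v   [~|-rule on 8]
11. ~p | q, w   [<>-rule on 7: fresh world w, vRw]
12. ~(~p | q), w   [~<>-rule on 3 via uRw]
13. p, w   [~|-rule on 12]
14. ~q, w   [~|-rule on 12]
15. q, w   [|-rule on 11 (branches; this branch)]
Accessibility: uRu, uRv, uRw, vRv, vRw, wRw
Branch closes: q and ~q both at w.
Every branch of the negation's tableau closes; the branch above is one of them.

Valid in S4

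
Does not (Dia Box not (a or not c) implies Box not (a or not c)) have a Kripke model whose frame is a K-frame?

Satisfiable (open branch found)

1. not (Dia Box not (a or not c) implies Box not (a or not c)), w0
2. Dia Box not (a or not c), w0
3. not Box not (a or not c), w0
4. Box not (a or not c), w1
5. a or not c, w2
6. not c, w2
Accessibility: w0Rw1, w0Rw2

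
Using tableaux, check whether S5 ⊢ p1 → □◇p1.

Yes, valid

Tableau for the negation ¬(p1 → □◇p1):
1. ¬(p1 → □◇p1), u
2. p1, u
3. ¬□◇p1, u
4. ¬◇p1, v
5. ¬p1, u
Accessibility: uRu, uRv, vRu, vRv
Branch closes: p1 and ¬p1 both at u.
All branches of the negation close; one closing branch shown above.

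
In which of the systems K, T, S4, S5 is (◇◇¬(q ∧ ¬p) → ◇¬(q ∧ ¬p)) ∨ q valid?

K-tableau for the negation ¬((◇◇¬(q ∧ ¬p) → ◇¬(q ∧ ¬p)) ∨ q):
1. ¬((◇◇¬(q ∧ ¬p) → ◇¬(q ∧ ¬p)) ∨ q), w0
2. ¬(◇◇¬(q ∧ ¬p) → ◇¬(q ∧ ¬p)), w0
3. ¬q, w0
4. ◇◇¬(q ∧ ¬p), w0
5. ¬◇¬(q ∧ ¬p), w0
6. ◇¬(q ∧ ¬p), w1
7. q ∧ ¬p, w1
8. q, w1
9. ¬p, w1
10. ¬(q ∧ ¬p), w2
11. p, w2
Accessibility: w0Rw1, w1Rw2
Complete open branch: countermodel on a K-frame, so not valid in K.
T-tableau for the negation ¬((◇◇¬(q ∧ ¬p) → ◇¬(q ∧ ¬p)) ∨ q):
1. ¬((◇◇¬(q ∧ ¬p) → ◇¬(q ∧ ¬p)) ∨ q), w0
2. ¬(◇◇¬(q ∧ ¬p) → ◇¬(q ∧ ¬p)), w0
3. ¬q, w0
4. ◇◇¬(q ∧ ¬p), w0
5. ¬◇¬(q ∧ ¬p), w0
6. q ∧ ¬p, w0
7. q, w0
8. ¬p, w0
Accessibility: w0Rw0
Branch closes: q and ¬q both at w0.
Every branch closes (one shown): valid in T, hence also in S4, S5 (every theorem of T is a theorem of S4 and S5).

T, S4, S5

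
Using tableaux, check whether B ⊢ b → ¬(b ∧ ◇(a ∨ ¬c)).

No, not valid

Tableau for the negation ¬(b → ¬(b ∧ ◇(a ∨ ¬c))):
1. ¬(b → ¬(b ∧ ◇(a ∨ ¬c))), u
2. b, u   [¬→-rule on 1]
3. b ∧ ◇(a ∨ ¬c), u   [¬→-rule on 1]
4. ◇(a ∨ ¬c), u   [∧-rule on 3]
5. a ∨ ¬c, v   [◇-rule on 4: fresh world v, uRv]
6. ¬c, v   [∨-rule on 5 (branches; this branch)]
Accessibility: uRu, uRv, vRu, vRv
The negation has an open branch (countermodel exists).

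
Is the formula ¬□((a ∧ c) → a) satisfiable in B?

No, unsatisfiable

1. ¬□((a ∧ c) → a), w0
2. ¬((a ∧ c) → a), w1
3. a ∧ c, w1
4. ¬a, w1
5. a, w1
6. c, w1
Accessibility: w0Rw0, w0Rw1, w1Rw0, w1Rw1
Branch closes: a and ¬a both at w1.
(One branch shown.) All branches close.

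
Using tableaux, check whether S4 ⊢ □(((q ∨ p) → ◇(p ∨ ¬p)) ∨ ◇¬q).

Tableau for the negation ¬□(((q ∨ p) → ◇(p ∨ ¬p)) ∨ ◇¬q):
1. ¬□(((q ∨ p) → ◇(p ∨ ¬p)) ∨ ◇¬q), w0
2. ¬(((q ∨ p) → ◇(p ∨ ¬p)) ∨ ◇¬q), w1
3. ¬((q ∨ p) → ◇(p ∨ ¬p)), w1
4. ¬◇¬q, w1
5. q ∨ p, w1
6. ¬◇(p ∨ ¬p), w1
7. q, w1
8. ¬(p ∨ ¬p), w1
9. ¬p, w1
10. p, w1
Accessibility: w0Rw0, w0Rw1, w1Rw1
Branch closes: p and ¬p both at w1.
Every branch of the negation's tableau closes; the branch above is one of them.

Yes, valid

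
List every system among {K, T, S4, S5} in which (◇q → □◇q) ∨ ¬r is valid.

S5

S4-tableau for the negation ¬((◇q → □◇q) ∨ ¬r):
1. ¬((◇q → □◇q) ∨ ¬r), w0
2. ¬(◇q → □◇q), w0   [¬∨-rule on 1]
3. r, w0   [¬∨-rule on 1]
4. ◇q, w0   [¬→-rule on 2]
5. ¬□◇q, w0   [¬→-rule on 2]
6. q, w1   [◇-rule on 4: fresh world w1, w0Rw1]
7. ¬◇q, w2   [¬□-rule on 5: fresh world w2, w0Rw2]
8. ¬q, w2   [¬◇-rule on 7 via w2Rw2]
Accessibility: w0Rw0, w0Rw1, w0Rw2, w1Rw1, w2Rw2
Complete open branch: countermodel on an S4-frame, so not valid in S4, nor in K, T (the same frame is also a K-frame and a T-frame).
S5-tableau for the negation ¬((◇q → □◇q) ∨ ¬r):
1. ¬((◇q → □◇q) ∨ ¬r), w0
2. ¬(◇q → □◇q), w0   [¬∨-rule on 1]
3. r, w0   [¬∨-rule on 1]
4. ◇q, w0   [¬→-rule on 2]
5. ¬□◇q, w0   [¬→-rule on 2]
6. q, w1   [◇-rule on 4: fresh world w1, w0Rw1]
7. ¬◇q, w2   [¬□-rule on 5: fresh world w2, w0Rw2]
8. ¬q, w0   [¬◇-rule on 7 via w2Rw0]
9. ¬q, w1   [¬◇-rule on 7 via w2Rw1]
Accessibility: w0Rw0, w0Rw1, w0Rw2, w1Rw0, w1Rw1, w1Rw2, w2Rw0, w2Rw1, w2Rw2
Branch closes: q and ¬q both at w1.
Every branch closes (one shown): valid in S5.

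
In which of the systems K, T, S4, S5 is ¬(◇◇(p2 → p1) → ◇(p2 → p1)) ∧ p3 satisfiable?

T-tableau for the formula:
1. ¬(◇◇(p2 → p1) → ◇(p2 → p1)) ∧ p3, 0
2. ¬(◇◇(p2 → p1) → ◇(p2 → p1)), 0
3. p3, 0
4. ◇◇(p2 → p1), 0
5. ¬◇(p2 → p1), 0
6. ¬(p2 → p1), 0
7. p2, 0
8. ¬p1, 0
9. ◇(p2 → p1), 1
10. ¬(p2 → p1), 1
11. p2, 1
12. ¬p1, 1
13. p2 → p1, 2
14. p1, 2
Accessibility: 0R0, 0R1, 1R1, 1R2, 2R2
Complete open branch: satisfiable in T, hence also in K (this T-model is also a K-model).
S4-tableau for the formula:
1. ¬(◇◇(p2 → p1) → ◇(p2 → p1)) ∧ p3, 0
2. ¬(◇◇(p2 → p1) → ◇(p2 → p1)), 0
3. p3, 0
4. ◇◇(p2 → p1), 0
5. ¬◇(p2 → p1), 0
6. ¬(p2 → p1), 0
7. p2, 0
8. ¬p1, 0
9. ◇(p2 → p1), 1
10. ¬(p2 → p1), 1
11. p2, 1
12. ¬p1, 1
13. p2 → p1, 2
14. ¬(p2 → p1), 2
15. p2, 2
16. ¬p1, 2
17. p1, 2
Accessibility: 0R0, 0R1, 0R2, 1R1, 1R2, 2R2
Branch closes: p1 and ¬p1 both at 2.
Every branch closes (one shown): unsatisfiable in S4, hence also in S5 (every S5-frame is an S4-frame).

K, T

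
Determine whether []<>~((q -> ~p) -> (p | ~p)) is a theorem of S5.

Invalid (countermodel exists)

Tableau for the negation ~[]<>~((q -> ~p) -> (p | ~p)):
1. ~[]<>~((q -> ~p) -> (p | ~p)), 0
2. ~<>~((q -> ~p) -> (p | ~p)), 1
3. (q -> ~p) -> (p | ~p), 0
4. (q -> ~p) -> (p | ~p), 1
5. p | ~p, 0
6. p | ~p, 1
7. ~p, 0
8. ~p, 1
Accessibility: 0R0, 0R1, 1R0, 1R1
The negation has an open branch (countermodel exists).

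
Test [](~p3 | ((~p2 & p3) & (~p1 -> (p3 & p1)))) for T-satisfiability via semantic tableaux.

Yes, satisfiable

1. [](~p3 | ((~p2 & p3) & (~p1 -> (p3 & p1)))), u
2. ~p3 | ((~p2 & p3) & (~p1 -> (p3 & p1))), u   [[]-rule on 1 via uRu]
3. (~p2 & p3) & (~p1 -> (p3 & p1)), u   [|-rule on 2 (branches; this branch)]
4. ~p2 & p3, u   [&-rule on 3]
5. ~p1 -> (p3 & p1), u   [&-rule on 3]
6. ~p2, u   [&-rule on 4]
7. p3, u   [&-rule on 4]
8. p3 & p1, u   [->-rule on 5 (branches; this branch)]
9. p1, u   [&-rule on 8]
Accessibility: uRu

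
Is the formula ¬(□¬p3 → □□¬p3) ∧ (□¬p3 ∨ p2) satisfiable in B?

1. ¬(□¬p3 → □□¬p3) ∧ (□¬p3 ∨ p2), w0
2. ¬(□¬p3 → □□¬p3), w0
3. □¬p3 ∨ p2, w0
4. □¬p3, w0
5. ¬□□¬p3, w0
6. ¬p3, w0
7. p2, w0
8. ¬□¬p3, w1
9. ¬p3, w1
10. p3, w2
Accessibility: w0Rw0, w0Rw1, w1Rw0, w1Rw1, w1Rw2, w2Rw1, w2Rw2

Yes, satisfiable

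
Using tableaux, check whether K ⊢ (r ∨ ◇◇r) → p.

Not valid

Tableau for the negation ¬((r ∨ ◇◇r) → p):
1. ¬((r ∨ ◇◇r) → p), u
2. r ∨ ◇◇r, u
3. ¬p, u
4. ◇◇r, u
5. ◇r, v
6. r, w
Accessibility: uRv, vRw
The negation has an open branch (countermodel exists).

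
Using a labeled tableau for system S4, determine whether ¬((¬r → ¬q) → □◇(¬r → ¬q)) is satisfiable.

Yes, satisfiable

1. ¬((¬r → ¬q) → □◇(¬r → ¬q)), u
2. ¬r → ¬q, u   [¬→-rule on 1]
3. ¬□◇(¬r → ¬q), u   [¬→-rule on 1]
4. ¬q, u   [→-rule on 2 (branches; this branch)]
5. ¬◇(¬r → ¬q), v   [¬□-rule on 3: fresh world v, uRv]
6. ¬(¬r → ¬q), v   [¬◇-rule on 5 via vRv]
7. ¬r, v   [¬→-rule on 6]
8. q, v   [¬→-rule on 6]
Accessibility: uRu, uRv, vRv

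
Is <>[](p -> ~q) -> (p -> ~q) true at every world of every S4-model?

Tableau for the negation ~(<>[](p -> ~q) -> (p -> ~q)):
1. ~(<>[](p -> ~q) -> (p -> ~q)), w0
2. <>[](p -> ~q), w0   [~->-rule on 1]
3. ~(p -> ~q), w0   [~->-rule on 1]
4. p, w0   [~->-rule on 3]
5. q, w0   [~->-rule on 3]
6. [](p -> ~q), w1   [<>-rule on 2: fresh world w1, w0Rw1]
7. p -> ~q, w1   [[]-rule on 6 via w1Rw1]
8. ~q, w1   [->-rule on 7 (branches; this branch)]
Accessibility: w0Rw0, w0Rw1, w1Rw1
The negation has an open branch (countermodel exists).

Not valid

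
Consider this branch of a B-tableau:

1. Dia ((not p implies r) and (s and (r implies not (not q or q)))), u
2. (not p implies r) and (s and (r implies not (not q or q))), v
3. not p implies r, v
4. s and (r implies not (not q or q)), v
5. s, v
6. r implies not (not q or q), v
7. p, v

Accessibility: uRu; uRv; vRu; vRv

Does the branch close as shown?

There is no literal clash: for every atom and world, at most one sign appears.

Not closed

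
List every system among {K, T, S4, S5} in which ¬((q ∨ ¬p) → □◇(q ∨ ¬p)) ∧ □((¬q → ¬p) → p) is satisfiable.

K, T, S4

S5-tableau for the formula:
1. ¬((q ∨ ¬p) → □◇(q ∨ ¬p)) ∧ □((¬q → ¬p) → p), 0
2. ¬((q ∨ ¬p) → □◇(q ∨ ¬p)), 0   [∧-rule on 1]
3. □((¬q → ¬p) → p), 0   [∧-rule on 1]
4. q ∨ ¬p, 0   [¬→-rule on 2]
5. ¬□◇(q ∨ ¬p), 0   [¬→-rule on 2]
6. (¬q → ¬p) → p, 0   [□-rule on 3 via 0R0]
7. q, 0   [∨-rule on 4 (branches; this branch)]
8. p, 0   [→-rule on 6 (branches; this branch)]
9. ¬◇(q ∨ ¬p), 1   [¬□-rule on 5: fresh world 1, 0R1]
10. (¬q → ¬p) → p, 1   [□-rule on 3 via 0R1]
11. ¬(q ∨ ¬p), 0   [¬◇-rule on 9 via 1R0]
12. ¬q, 0   [¬∨-rule on 11]
Accessibility: 0R0, 0R1, 1R0, 1R1
Branch closes: q and ¬q both at 0.
Every branch closes (one shown): unsatisfiable in S5.
S4-tableau for the formula:
1. ¬((q ∨ ¬p) → □◇(q ∨ ¬p)) ∧ □((¬q → ¬p) → p), 0
2. ¬((q ∨ ¬p) → □◇(q ∨ ¬p)), 0   [∧-rule on 1]
3. □((¬q → ¬p) → p), 0   [∧-rule on 1]
4. q ∨ ¬p, 0   [¬→-rule on 2]
5. ¬□◇(q ∨ ¬p), 0   [¬→-rule on 2]
6. (¬q → ¬p) → p, 0   [□-rule on 3 via 0R0]
7. q, 0   [∨-rule on 4 (branches; this branch)]
8. p, 0   [→-rule on 6 (branches; this branch)]
9. ¬◇(q ∨ ¬p), 1   [¬□-rule on 5: fresh world 1, 0R1]
10. (¬q → ¬p) → p, 1   [□-rule on 3 via 0R1]
11. ¬(q ∨ ¬p), 1   [¬◇-rule on 9 via 1R1]
12. ¬q, 1   [¬∨-rule on 11]
13. p, 1   [¬∨-rule on 11]
Accessibility: 0R0, 0R1, 1R1
Complete open branch: satisfiable in S4, hence also in K, T (this S4-model is also a K-model and a T-model).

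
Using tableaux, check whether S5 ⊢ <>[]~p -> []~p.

Tableau for the negation ~(<>[]~p -> []~p):
1. ~(<>[]~p -> []~p), 0
2. <>[]~p, 0   [~->-rule on 1]
3. ~[]~p, 0   [~->-rule on 1]
4. []~p, 1   [<>-rule on 2: fresh world 1, 0R1]
5. ~p, 0   [[]-rule on 4 via 1R0]
6. ~p, 1   [[]-rule on 4 via 1R1]
7. p, 2   [~[]-rule on 3: fresh world 2, 0R2]
8. ~p, 2   [[]-rule on 4 via 1R2]
Accessibility: 0R0, 0R1, 0R2, 1R0, 1R1, 1R2, 2R0, 2R1, 2R2
Branch closes: p and ~p both at 2.
Every branch of the negation's tableau closes; the branch above is one of them.

Yes, valid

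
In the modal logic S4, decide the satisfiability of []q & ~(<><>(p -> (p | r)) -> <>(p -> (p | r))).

No, unsatisfiable

1. []q & ~(<><>(p -> (p | r)) -> <>(p -> (p | r))), 0
2. []q, 0
3. ~(<><>(p -> (p | r)) -> <>(p -> (p | r))), 0
4. <><>(p -> (p | r)), 0
5. ~<>(p -> (p | r)), 0
6. q, 0
7. ~(p -> (p | r)), 0
8. p, 0
9. ~(p | r), 0
10. ~p, 0
11. ~r, 0
Accessibility: 0R0
Branch closes: p and ~p both at 0.
(One branch shown.) All branches close.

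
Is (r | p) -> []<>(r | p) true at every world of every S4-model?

Tableau for the negation ~((r | p) -> []<>(r | p)):
1. ~((r | p) -> []<>(r | p)), 0
2. r | p, 0
3. ~[]<>(r | p), 0
4. p, 0
5. ~<>(r | p), 1
6. ~(r | p), 1
7. ~r, 1
8. ~p, 1
Accessibility: 0R0, 0R1, 1R1
The negation has an open branch (countermodel exists).

Not valid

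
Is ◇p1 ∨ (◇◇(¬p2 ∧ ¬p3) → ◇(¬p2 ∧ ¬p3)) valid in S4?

Tableau for the negation ¬(◇p1 ∨ (◇◇(¬p2 ∧ ¬p3) → ◇(¬p2 ∧ ¬p3))):
1. ¬(◇p1 ∨ (◇◇(¬p2 ∧ ¬p3) → ◇(¬p2 ∧ ¬p3))), 0
2. ¬◇p1, 0
3. ¬(◇◇(¬p2 ∧ ¬p3) → ◇(¬p2 ∧ ¬p3)), 0
4. ◇◇(¬p2 ∧ ¬p3), 0
5. ¬◇(¬p2 ∧ ¬p3), 0
6. ¬p1, 0
7. ¬(¬p2 ∧ ¬p3), 0
8. p3, 0
9. ◇(¬p2 ∧ ¬p3), 1
10. ¬p1, 1
11. ¬(¬p2 ∧ ¬p3), 1
12. p3, 1
13. ¬p2 ∧ ¬p3, 2
14. ¬p2, 2
15. ¬p3, 2
16. ¬p1, 2
17. ¬(¬p2 ∧ ¬p3), 2
18. p3, 2
Accessibility: 0R0, 0R1, 0R2, 1R1, 1R2, 2R2
Branch closes: p3 and ¬p3 both at 2.
All branches of the negation close; one closing branch shown above.

Valid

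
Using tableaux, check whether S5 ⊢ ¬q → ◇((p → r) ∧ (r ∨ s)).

No, not valid

Tableau for the negation ¬(¬q → ◇((p → r) ∧ (r ∨ s))):
1. ¬(¬q → ◇((p → r) ∧ (r ∨ s))), 0
2. ¬q, 0
3. ¬◇((p → r) ∧ (r ∨ s)), 0
4. ¬((p → r) ∧ (r ∨ s)), 0
5. ¬(r ∨ s), 0
6. ¬r, 0
7. ¬s, 0
Accessibility: 0R0
The negation has an open branch (countermodel exists).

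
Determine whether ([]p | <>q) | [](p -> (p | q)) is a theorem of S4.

Valid in S4

Tableau for the negation ~(([]p | <>q) | [](p -> (p | q))):
1. ~(([]p | <>q) | [](p -> (p | q))), w0
2. ~([]p | <>q), w0
3. ~[](p -> (p | q)), w0
4. ~[]p, w0
5. ~<>q, w0
6. ~q, w0
7. ~(p -> (p | q)), w1
8. p, w1
9. ~(p | q), w1
10. ~p, w1
11. ~q, w1
Accessibility: w0Rw0, w0Rw1, w1Rw1
Branch closes: p and ~p both at w1.
All branches of the negation close; one closing branch shown above.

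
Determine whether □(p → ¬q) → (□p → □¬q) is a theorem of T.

Yes, valid

Tableau for the negation ¬(□(p → ¬q) → (□p → □¬q)):
1. ¬(□(p → ¬q) → (□p → □¬q)), w0
2. □(p → ¬q), w0
3. ¬(□p → □¬q), w0
4. □p, w0
5. ¬□¬q, w0
6. p → ¬q, w0
7. p, w0
8. ¬q, w0
9. q, w1
10. p → ¬q, w1
11. p, w1
12. ¬q, w1
Accessibility: w0Rw0, w0Rw1, w1Rw1
Branch closes: q and ¬q both at w1.
All branches of the negation close; one closing branch shown above.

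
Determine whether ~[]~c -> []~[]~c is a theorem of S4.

No, not valid

Tableau for the negation ~(~[]~c -> []~[]~c):
1. ~(~[]~c -> []~[]~c), w0
2. ~[]~c, w0
3. ~[]~[]~c, w0
4. c, w1
5. []~c, w2
6. ~c, w2
Accessibility: w0Rw0, w0Rw1, w0Rw2, w1Rw1, w2Rw2
The negation has an open branch (countermodel exists).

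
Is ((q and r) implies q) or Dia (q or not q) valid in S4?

Tableau for the negation not (((q and r) implies q) or Dia (q or not q)):
1. not (((q and r) implies q) or Dia (q or not q)), 0
2. not ((q and r) implies q), 0
3. not Dia (q or not q), 0
4. q and r, 0
5. not q, 0
6. q, 0
7. r, 0
Accessibility: 0R0
Branch closes: q and not q both at 0.
Every branch of the negation's tableau closes; the branch above is one of them.

Valid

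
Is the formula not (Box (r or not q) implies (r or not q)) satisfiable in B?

Unsatisfiable

1. not (Box (r or not q) implies (r or not q)), 0
2. Box (r or not q), 0
3. not (r or not q), 0
4. not r, 0
5. q, 0
6. r or not q, 0
7. not q, 0
Accessibility: 0R0
Branch closes: q and not q both at 0.
Every branch closes; the branch above is one of them.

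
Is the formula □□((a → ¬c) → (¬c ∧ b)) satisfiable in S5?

Satisfiable (open branch found)

1. □□((a → ¬c) → (¬c ∧ b)), u
2. □((a → ¬c) → (¬c ∧ b)), u
3. (a → ¬c) → (¬c ∧ b), u
4. ¬c ∧ b, u
5. ¬c, u
6. b, u
Accessibility: uRu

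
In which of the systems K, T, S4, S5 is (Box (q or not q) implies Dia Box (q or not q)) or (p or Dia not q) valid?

T, S4, S5

T-tableau for the negation not ((Box (q or not q) implies Dia Box (q or not q)) or (p or Dia not q)):
1. not ((Box (q or not q) implies Dia Box (q or not q)) or (p or Dia not q)), w0
2. not (Box (q or not q) implies Dia Box (q or not q)), w0
3. not (p or Dia not q), w0
4. Box (q or not q), w0
5. not Dia Box (q or not q), w0
6. not p, w0
7. not Dia not q, w0
8. q or not q, w0
9. not Box (q or not q), w0
10. q, w0
11. not (q or not q), w1
12. not q, w1
13. q, w1
Accessibility: w0Rw0, w0Rw1, w1Rw1
Branch closes: q and not q both at w1.
Every branch closes (one shown): valid in T, hence also in S4, S5 (every theorem of T is a theorem of S4 and S5).
K-tableau for the negation not ((Box (q or not q) implies Dia Box (q or not q)) or (p or Dia not q)):
1. not ((Box (q or not q) implies Dia Box (q or not q)) or (p or Dia not q)), w0
2. not (Box (q or not q) implies Dia Box (q or not q)), w0
3. not (p or Dia not q), w0
4. Box (q or not q), w0
5. not Dia Box (q or not q), w0
6. not p, w0
7. not Dia not q, w0
Complete open branch: countermodel on a K-frame, so not valid in K.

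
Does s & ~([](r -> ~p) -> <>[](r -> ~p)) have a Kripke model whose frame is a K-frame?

Yes, satisfiable

1. s & ~([](r -> ~p) -> <>[](r -> ~p)), u
2. s, u
3. ~([](r -> ~p) -> <>[](r -> ~p)), u
4. [](r -> ~p), u
5. ~<>[](r -> ~p), u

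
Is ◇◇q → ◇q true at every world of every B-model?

Invalid (countermodel exists)

Tableau for the negation ¬(◇◇q → ◇q):
1. ¬(◇◇q → ◇q), w0
2. ◇◇q, w0
3. ¬◇q, w0
4. ¬q, w0
5. ◇q, w1
6. ¬q, w1
7. q, w2
Accessibility: w0Rw0, w0Rw1, w1Rw0, w1Rw1, w1Rw2, w2Rw1, w2Rw2
The negation has an open branch (countermodel exists).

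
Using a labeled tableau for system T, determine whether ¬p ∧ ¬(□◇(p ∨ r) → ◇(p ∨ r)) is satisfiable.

Unsatisfiable

1. ¬p ∧ ¬(□◇(p ∨ r) → ◇(p ∨ r)), w0
2. ¬p, w0   [∧-rule on 1]
3. ¬(□◇(p ∨ r) → ◇(p ∨ r)), w0   [∧-rule on 1]
4. □◇(p ∨ r), w0   [¬→-rule on 3]
5. ¬◇(p ∨ r), w0   [¬→-rule on 3]
6. ◇(p ∨ r), w0   [□-rule on 4 via w0Rw0]
7. ¬(p ∨ r), w0   [¬◇-rule on 5 via w0Rw0]
8. ¬r, w0   [¬∨-rule on 7]
9. p ∨ r, w1   [◇-rule on 6: fresh world w1, w0Rw1]
10. ◇(p ∨ r), w1   [□-rule on 4 via w0Rw1]
11. ¬(p ∨ r), w1   [¬◇-rule on 5 via w0Rw1]
12. ¬p, w1   [¬∨-rule on 11]
13. ¬r, w1   [¬∨-rule on 11]
14. r, w1   [∨-rule on 9 (branches; this branch)]
Accessibility: w0Rw0, w0Rw1, w1Rw1
Branch closes: r and ¬r both at w1.
Every branch closes; the branch above is one of them.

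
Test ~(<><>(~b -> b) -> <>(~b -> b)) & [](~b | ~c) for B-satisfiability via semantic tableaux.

1. ~(<><>(~b -> b) -> <>(~b -> b)) & [](~b | ~c), w0
2. ~(<><>(~b -> b) -> <>(~b -> b)), w0
3. [](~b | ~c), w0
4. <><>(~b -> b), w0
5. ~<>(~b -> b), w0
6. ~b | ~c, w0
7. ~(~b -> b), w0
8. ~b, w0
9. ~c, w0
10. <>(~b -> b), w1
11. ~b | ~c, w1
12. ~(~b -> b), w1
13. ~b, w1
14. ~c, w1
15. ~b -> b, w2
16. b, w2
Accessibility: w0Rw0, w0Rw1, w1Rw0, w1Rw1, w1Rw2, w2Rw1, w2Rw2

Satisfiable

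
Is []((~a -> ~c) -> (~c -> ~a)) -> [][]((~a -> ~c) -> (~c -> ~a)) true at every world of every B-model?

No, not valid

Tableau for the negation ~([]((~a -> ~c) -> (~c -> ~a)) -> [][]((~a -> ~c) -> (~c -> ~a))):
1. ~([]((~a -> ~c) -> (~c -> ~a)) -> [][]((~a -> ~c) -> (~c -> ~a))), u
2. []((~a -> ~c) -> (~c -> ~a)), u
3. ~[][]((~a -> ~c) -> (~c -> ~a)), u
4. (~a -> ~c) -> (~c -> ~a), u
5. ~c -> ~a, u
6. ~a, u
7. ~[]((~a -> ~c) -> (~c -> ~a)), v
8. (~a -> ~c) -> (~c -> ~a), v
9. ~c -> ~a, v
10. ~a, v
11. ~((~a -> ~c) -> (~c -> ~a)), w
12. ~a -> ~c, w
13. ~(~c -> ~a), w
14. ~c, w
15. a, w
Accessibility: uRu, uRv, vRu, vRv, vRw, wRv, wRw
The negation has an open branch (countermodel exists).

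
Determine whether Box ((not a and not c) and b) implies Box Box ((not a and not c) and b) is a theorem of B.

No, not valid

Tableau for the negation not (Box ((not a and not c) and b) implies Box Box ((not a and not c) and b)):
1. not (Box ((not a and not c) and b) implies Box Box ((not a and not c) and b)), 0
2. Box ((not a and not c) and b), 0
3. not Box Box ((not a and not c) and b), 0
4. (not a and not c) and b, 0
5. not a and not c, 0
6. b, 0
7. not a, 0
8. not c, 0
9. not Box ((not a and not c) and b), 1
10. (not a and not c) and b, 1
11. not a and not c, 1
12. b, 1
13. not a, 1
14. not c, 1
15. not ((not a and not c) and b), 2
16. not b, 2
Accessibility: 0R0, 0R1, 1R0, 1R1, 1R2, 2R1, 2R2
The negation has an open branch (countermodel exists).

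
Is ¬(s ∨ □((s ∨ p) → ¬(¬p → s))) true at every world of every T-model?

Tableau for the negation s ∨ □((s ∨ p) → ¬(¬p → s)):
1. s ∨ □((s ∨ p) → ¬(¬p → s)), w0
2. □((s ∨ p) → ¬(¬p → s)), w0
3. (s ∨ p) → ¬(¬p → s), w0
4. ¬(¬p → s), w0
5. ¬p, w0
6. ¬s, w0
Accessibility: w0Rw0
The negation has an open branch (countermodel exists).

Not valid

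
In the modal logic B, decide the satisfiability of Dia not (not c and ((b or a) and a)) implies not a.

1. Dia not (not c and ((b or a) and a)) implies not a, u
2. not a, u
Accessibility: uRu

Satisfiable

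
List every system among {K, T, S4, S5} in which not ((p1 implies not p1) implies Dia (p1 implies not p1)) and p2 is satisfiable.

K

T-tableau for the formula:
1. not ((p1 implies not p1) implies Dia (p1 implies not p1)) and p2, w0
2. not ((p1 implies not p1) implies Dia (p1 implies not p1)), w0
3. p2, w0
4. p1 implies not p1, w0
5. not Dia (p1 implies not p1), w0
6. not (p1 implies not p1), w0
7. p1, w0
8. not p1, w0
Accessibility: w0Rw0
Branch closes: p1 and not p1 both at w0.
Every branch closes (one shown): unsatisfiable in T, hence also in S4, S5 (every S4/S5-frame is a T-frame).
K-tableau for the formula:
1. not ((p1 implies not p1) implies Dia (p1 implies not p1)) and p2, w0
2. not ((p1 implies not p1) implies Dia (p1 implies not p1)), w0
3. p2, w0
4. p1 implies not p1, w0
5. not Dia (p1 implies not p1), w0
6. not p1, w0
Complete open branch: satisfiable in K.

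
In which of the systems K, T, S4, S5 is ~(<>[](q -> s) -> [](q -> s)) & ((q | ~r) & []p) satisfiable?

S4-tableau for the formula:
1. ~(<>[](q -> s) -> [](q -> s)) & ((q | ~r) & []p), w0
2. ~(<>[](q -> s) -> [](q -> s)), w0
3. (q | ~r) & []p, w0
4. <>[](q -> s), w0
5. ~[](q -> s), w0
6. q | ~r, w0
7. []p, w0
8. p, w0
9. ~r, w0
10. [](q -> s), w1
11. p, w1
12. q -> s, w1
13. s, w1
14. ~(q -> s), w2
15. q, w2
16. ~s, w2
17. p, w2
Accessibility: w0Rw0, w0Rw1, w0Rw2, w1Rw1, w2Rw2
Complete open branch: satisfiable in S4, hence also in K, T (this S4-model is also a K-model and a T-model).
S5-tableau for the formula:
1. ~(<>[](q -> s) -> [](q -> s)) & ((q | ~r) & []p), w0
2. ~(<>[](q -> s) -> [](q -> s)), w0
3. (q | ~r) & []p, w0
4. <>[](q -> s), w0
5. ~[](q -> s), w0
6. q | ~r, w0
7. []p, w0
8. p, w0
9. ~r, w0
10. [](q -> s), w1
11. p, w1
12. q -> s, w0
13. q -> s, w1
14. s, w0
15. s, w1
16. ~(q -> s), w2
17. q, w2
18. ~s, w2
19. p, w2
20. q -> s, w2
21. s, w2
Accessibility: w0Rw0, w0Rw1, w0Rw2, w1Rw0, w1Rw1, w1Rw2, w2Rw0, w2Rw1, w2Rw2
Branch closes: s and ~s both at w2.
Every branch closes (one shown): unsatisfiable in S5.

K, T, S4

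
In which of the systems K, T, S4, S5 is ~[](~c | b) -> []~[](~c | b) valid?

S5

S4-tableau for the negation ~(~[](~c | b) -> []~[](~c | b)):
1. ~(~[](~c | b) -> []~[](~c | b)), w0
2. ~[](~c | b), w0
3. ~[]~[](~c | b), w0
4. ~(~c | b), w1
5. c, w1
6. ~b, w1
7. [](~c | b), w2
8. ~c | b, w2
9. b, w2
Accessibility: w0Rw0, w0Rw1, w0Rw2, w1Rw1, w2Rw2
Complete open branch: countermodel on an S4-frame, so not valid in S4, nor in K, T (the same frame is also a K-frame and a T-frame).
S5-tableau for the negation ~(~[](~c | b) -> []~[](~c | b)):
1. ~(~[](~c | b) -> []~[](~c | b)), w0
2. ~[](~c | b), w0
3. ~[]~[](~c | b), w0
4. ~(~c | b), w1
5. c, w1
6. ~b, w1
7. [](~c | b), w2
8. ~c | b, w0
9. ~c | b, w1
10. ~c | b, w2
11. b, w0
12. b, w1
Accessibility: w0Rw0, w0Rw1, w0Rw2, w1Rw0, w1Rw1, w1Rw2, w2Rw0, w2Rw1, w2Rw2
Branch closes: b and ~b both at w1.
Every branch closes (one shown): valid in S5.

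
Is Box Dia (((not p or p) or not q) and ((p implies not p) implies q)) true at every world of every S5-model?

Tableau for the negation not Box Dia (((not p or p) or not q) and ((p implies not p) implies q)):
1. not Box Dia (((not p or p) or not q) and ((p implies not p) implies q)), w0
2. not Dia (((not p or p) or not q) and ((p implies not p) implies q)), w1
3. not (((not p or p) or not q) and ((p implies not p) implies q)), w0
4. not (((not p or p) or not q) and ((p implies not p) implies q)), w1
5. not ((p implies not p) implies q), w0
6. p implies not p, w0
7. not q, w0
8. not ((p implies not p) implies q), w1
9. p implies not p, w1
10. not q, w1
11. not p, w0
12. not p, w1
Accessibility: w0Rw0, w0Rw1, w1Rw0, w1Rw1
The negation has an open branch (countermodel exists).

No, not valid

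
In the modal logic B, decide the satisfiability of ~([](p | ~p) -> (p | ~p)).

No, unsatisfiable

1. ~([](p | ~p) -> (p | ~p)), u
2. [](p | ~p), u
3. ~(p | ~p), u
4. ~p, u
5. p, u
Accessibility: uRu
Branch closes: p and ~p both at u.
Every branch closes; the branch above is one of them.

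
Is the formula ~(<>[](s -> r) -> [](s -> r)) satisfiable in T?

Satisfiable

1. ~(<>[](s -> r) -> [](s -> r)), u
2. <>[](s -> r), u   [~->-rule on 1]
3. ~[](s -> r), u   [~->-rule on 1]
4. [](s -> r), v   [<>-rule on 2: fresh world v, uRv]
5. s -> r, v   [[]-rule on 4 via vRv]
6. r, v   [->-rule on 5 (branches; this branch)]
7. ~(s -> r), w   [~[]-rule on 3: fresh world w, uRw]
8. s, w   [~->-rule on 7]
9. ~r, w   [~->-rule on 7]
Accessibility: uRu, uRv, uRw, vRv, wRw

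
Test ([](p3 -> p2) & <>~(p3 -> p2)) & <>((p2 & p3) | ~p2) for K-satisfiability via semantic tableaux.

Unsatisfiable (every branch closes)

1. ([](p3 -> p2) & <>~(p3 -> p2)) & <>((p2 & p3) | ~p2), 0
2. [](p3 -> p2) & <>~(p3 -> p2), 0
3. <>((p2 & p3) | ~p2), 0
4. [](p3 -> p2), 0
5. <>~(p3 -> p2), 0
6. (p2 & p3) | ~p2, 1
7. p3 -> p2, 1
8. p2 & p3, 1
9. p2, 1
10. p3, 1
11. ~(p3 -> p2), 2
12. p3, 2
13. ~p2, 2
14. p3 -> p2, 2
15. p2, 2
Accessibility: 0R1, 0R2
Branch closes: p2 and ~p2 both at 2.
All branches of the tableau close; one closing branch shown above.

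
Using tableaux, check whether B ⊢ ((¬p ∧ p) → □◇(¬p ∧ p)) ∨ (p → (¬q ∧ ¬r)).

Tableau for the negation ¬(((¬p ∧ p) → □◇(¬p ∧ p)) ∨ (p → (¬q ∧ ¬r))):
1. ¬(((¬p ∧ p) → □◇(¬p ∧ p)) ∨ (p → (¬q ∧ ¬r))), 0
2. ¬((¬p ∧ p) → □◇(¬p ∧ p)), 0
3. ¬(p → (¬q ∧ ¬r)), 0
4. ¬p ∧ p, 0
5. ¬□◇(¬p ∧ p), 0
6. p, 0
7. ¬(¬q ∧ ¬r), 0
8. ¬p, 0
Accessibility: 0R0
Branch closes: p and ¬p both at 0.
Every branch of the negation's tableau closes; the branch above is one of them.

Valid in B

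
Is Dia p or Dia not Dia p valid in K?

Tableau for the negation not (Dia p or Dia not Dia p):
1. not (Dia p or Dia not Dia p), 0
2. not Dia p, 0
3. not Dia not Dia p, 0
The negation has an open branch (countermodel exists).

Not valid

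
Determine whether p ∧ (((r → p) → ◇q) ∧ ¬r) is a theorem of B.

Tableau for the negation ¬(p ∧ (((r → p) → ◇q) ∧ ¬r)):
1. ¬(p ∧ (((r → p) → ◇q) ∧ ¬r)), w0
2. ¬(((r → p) → ◇q) ∧ ¬r), w0   [¬∧-rule on 1 (branches; this branch)]
3. r, w0   [¬∧-rule on 2 (branches; this branch)]
Accessibility: w0Rw0
The negation has an open branch (countermodel exists).

No, not valid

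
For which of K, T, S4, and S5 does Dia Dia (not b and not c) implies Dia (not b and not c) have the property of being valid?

S4, S5

T-tableau for the negation not (Dia Dia (not b and not c) implies Dia (not b and not c)):
1. not (Dia Dia (not b and not c) implies Dia (not b and not c)), w0
2. Dia Dia (not b and not c), w0
3. not Dia (not b and not c), w0
4. not (not b and not c), w0
5. c, w0
6. Dia (not b and not c), w1
7. not (not b and not c), w1
8. c, w1
9. not b and not c, w2
10. not b, w2
11. not c, w2
Accessibility: w0Rw0, w0Rw1, w1Rw1, w1Rw2, w2Rw2
Complete open branch: countermodel on a T-frame, so not valid in T, nor in K (the same frame is also a K-frame).
S4-tableau for the negation not (Dia Dia (not b and not c) implies Dia (not b and not c)):
1. not (Dia Dia (not b and not c) implies Dia (not b and not c)), w0
2. Dia Dia (not b and not c), w0
3. not Dia (not b and not c), w0
4. not (not b and not c), w0
5. c, w0
6. Dia (not b and not c), w1
7. not (not b and not c), w1
8. c, w1
9. not b and not c, w2
10. not b, w2
11. not c, w2
12. not (not b and not c), w2
13. c, w2
Accessibility: w0Rw0, w0Rw1, w0Rw2, w1Rw1, w1Rw2, w2Rw2
Branch closes: c and not c both at w2.
Every branch closes (one shown): valid in S4, hence also in S5 (every theorem of S4 is a theorem of S5).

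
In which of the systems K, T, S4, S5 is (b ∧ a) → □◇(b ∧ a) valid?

S5

S4-tableau for the negation ¬((b ∧ a) → □◇(b ∧ a)):
1. ¬((b ∧ a) → □◇(b ∧ a)), 0
2. b ∧ a, 0
3. ¬□◇(b ∧ a), 0
4. b, 0
5. a, 0
6. ¬◇(b ∧ a), 1
7. ¬(b ∧ a), 1
8. ¬a, 1
Accessibility: 0R0, 0R1, 1R1
Complete open branch: countermodel on an S4-frame, so not valid in S4, nor in K, T (the same frame is also a K-frame and a T-frame).
S5-tableau for the negation ¬((b ∧ a) → □◇(b ∧ a)):
1. ¬((b ∧ a) → □◇(b ∧ a)), 0
2. b ∧ a, 0
3. ¬□◇(b ∧ a), 0
4. b, 0
5. a, 0
6. ¬◇(b ∧ a), 1
7. ¬(b ∧ a), 0
8. ¬(b ∧ a), 1
9. ¬a, 0
Accessibility: 0R0, 0R1, 1R0, 1R1
Branch closes: a and ¬a both at 0.
Every branch closes (one shown): valid in S5.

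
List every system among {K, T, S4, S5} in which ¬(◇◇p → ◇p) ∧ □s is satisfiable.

S4-tableau for the formula:
1. ¬(◇◇p → ◇p) ∧ □s, 0
2. ¬(◇◇p → ◇p), 0
3. □s, 0
4. ◇◇p, 0
5. ¬◇p, 0
6. s, 0
7. ¬p, 0
8. ◇p, 1
9. s, 1
10. ¬p, 1
11. p, 2
12. s, 2
13. ¬p, 2
Accessibility: 0R0, 0R1, 0R2, 1R1, 1R2, 2R2
Branch closes: p and ¬p both at 2.
Every branch closes (one shown): unsatisfiable in S4, hence also in S5 (every S5-frame is an S4-frame).
T-tableau for the formula:
1. ¬(◇◇p → ◇p) ∧ □s, 0
2. ¬(◇◇p → ◇p), 0
3. □s, 0
4. ◇◇p, 0
5. ¬◇p, 0
6. s, 0
7. ¬p, 0
8. ◇p, 1
9. s, 1
10. ¬p, 1
11. p, 2
Accessibility: 0R0, 0R1, 1R1, 1R2, 2R2
Complete open branch: satisfiable in T, hence also in K (this T-model is also a K-model).

K, T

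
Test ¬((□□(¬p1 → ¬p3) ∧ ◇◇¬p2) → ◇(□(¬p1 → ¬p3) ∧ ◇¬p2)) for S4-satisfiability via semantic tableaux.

1. ¬((□□(¬p1 → ¬p3) ∧ ◇◇¬p2) → ◇(□(¬p1 → ¬p3) ∧ ◇¬p2)), w0
2. □□(¬p1 → ¬p3) ∧ ◇◇¬p2, w0   [¬→-rule on 1]
3. ¬◇(□(¬p1 → ¬p3) ∧ ◇¬p2), w0   [¬→-rule on 1]
4. □□(¬p1 → ¬p3), w0   [∧-rule on 2]
5. ◇◇¬p2, w0   [∧-rule on 2]
6. ¬(□(¬p1 → ¬p3) ∧ ◇¬p2), w0   [¬◇-rule on 3 via w0Rw0]
7. □(¬p1 → ¬p3), w0   [□-rule on 4 via w0Rw0]
8. ¬p1 → ¬p3, w0   [□-rule on 7 via w0Rw0]
9. ¬□(¬p1 → ¬p3), w0   [¬∧-rule on 6 (branches; this branch)]
10. ¬p3, w0   [→-rule on 8 (branches; this branch)]
11. ◇¬p2, w1   [◇-rule on 5: fresh world w1, w0Rw1]
12. ¬(□(¬p1 → ¬p3) ∧ ◇¬p2), w1   [¬◇-rule on 3 via w0Rw1]
13. □(¬p1 → ¬p3), w1   [□-rule on 4 via w0Rw1]
14. ¬p1 → ¬p3, w1   [□-rule on 7 via w0Rw1]
15. ¬◇¬p2, w1   [¬∧-rule on 12 (branches; this branch)]
16. p2, w1   [¬◇-rule on 15 via w1Rw1]
17. ¬p3, w1   [→-rule on 14 (branches; this branch)]
18. ¬(¬p1 → ¬p3), w2   [¬□-rule on 9: fresh world w2, w0Rw2]
19. ¬p1, w2   [¬→-rule on 18]
20. p3, w2   [¬→-rule on 18]
21. ¬(□(¬p1 → ¬p3) ∧ ◇¬p2), w2   [¬◇-rule on 3 via w0Rw2]
22. □(¬p1 → ¬p3), w2   [□-rule on 4 via w0Rw2]
23. ¬p1 → ¬p3, w2   [□-rule on 7 via w0Rw2]
24. ¬◇¬p2, w2   [¬∧-rule on 21 (branches; this branch)]
25. p2, w2   [¬◇-rule on 24 via w2Rw2]
26. ¬p3, w2   [→-rule on 23 (branches; this branch)]
Accessibility: w0Rw0, w0Rw1, w0Rw2, w1Rw1, w2Rw2
Branch closes: p3 and ¬p3 both at w2.
(One branch shown.) All branches close.

Unsatisfiable (every branch closes)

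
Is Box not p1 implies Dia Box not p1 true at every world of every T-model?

Tableau for the negation not (Box not p1 implies Dia Box not p1):
1. not (Box not p1 implies Dia Box not p1), u
2. Box not p1, u
3. not Dia Box not p1, u
4. not p1, u
5. not Box not p1, u
6. p1, v
7. not p1, v
Accessibility: uRu, uRv, vRv
Branch closes: p1 and not p1 both at v.
All branches of the negation close; one closing branch shown above.

Valid in T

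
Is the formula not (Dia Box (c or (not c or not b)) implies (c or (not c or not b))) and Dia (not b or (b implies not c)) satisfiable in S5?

1. not (Dia Box (c or (not c or not b)) implies (c or (not c or not b))) and Dia (not b or (b implies not c)), w0
2. not (Dia Box (c or (not c or not b)) implies (c or (not c or not b))), w0   [and-rule on 1]
3. Dia (not b or (b implies not c)), w0   [and-rule on 1]
4. Dia Box (c or (not c or not b)), w0   [neg-implies-rule on 2]
5. not (c or (not c or not b)), w0   [neg-implies-rule on 2]
6. not c, w0   [neg-or-rule on 5]
7. not (not c or not b), w0   [neg-or-rule on 5]
8. c, w0   [neg-or-rule on 7]
9. b, w0   [neg-or-rule on 7]
Accessibility: w0Rw0
Branch closes: c and not c both at w0.
Every branch closes; the branch above is one of them.

Unsatisfiable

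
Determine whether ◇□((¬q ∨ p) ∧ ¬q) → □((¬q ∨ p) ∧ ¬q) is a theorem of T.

Tableau for the negation ¬(◇□((¬q ∨ p) ∧ ¬q) → □((¬q ∨ p) ∧ ¬q)):
1. ¬(◇□((¬q ∨ p) ∧ ¬q) → □((¬q ∨ p) ∧ ¬q)), w0
2. ◇□((¬q ∨ p) ∧ ¬q), w0
3. ¬□((¬q ∨ p) ∧ ¬q), w0
4. □((¬q ∨ p) ∧ ¬q), w1
5. (¬q ∨ p) ∧ ¬q, w1
6. ¬q ∨ p, w1
7. ¬q, w1
8. p, w1
9. ¬((¬q ∨ p) ∧ ¬q), w2
10. q, w2
Accessibility: w0Rw0, w0Rw1, w0Rw2, w1Rw1, w2Rw2
The negation has an open branch (countermodel exists).

No, not valid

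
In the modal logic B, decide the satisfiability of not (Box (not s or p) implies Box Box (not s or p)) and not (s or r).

1. not (Box (not s or p) implies Box Box (not s or p)) and not (s or r), w0
2. not (Box (not s or p) implies Box Box (not s or p)), w0
3. not (s or r), w0
4. Box (not s or p), w0
5. not Box Box (not s or p), w0
6. not s, w0
7. not r, w0
8. not s or p, w0
9. p, w0
10. not Box (not s or p), w1
11. not s or p, w1
12. p, w1
13. not (not s or p), w2
14. s, w2
15. not p, w2
Accessibility: w0Rw0, w0Rw1, w1Rw0, w1Rw1, w1Rw2, w2Rw1, w2Rw2

Satisfiable (open branch found)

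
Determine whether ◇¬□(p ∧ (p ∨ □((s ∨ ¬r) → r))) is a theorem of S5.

Tableau for the negation ¬◇¬□(p ∧ (p ∨ □((s ∨ ¬r) → r))):
1. ¬◇¬□(p ∧ (p ∨ □((s ∨ ¬r) → r))), 0
2. □(p ∧ (p ∨ □((s ∨ ¬r) → r))), 0   [¬◇-rule on 1 via 0R0]
3. p ∧ (p ∨ □((s ∨ ¬r) → r)), 0   [□-rule on 2 via 0R0]
4. p, 0   [∧-rule on 3]
5. p ∨ □((s ∨ ¬r) → r), 0   [∧-rule on 3]
6. □((s ∨ ¬r) → r), 0   [∨-rule on 5 (branches; this branch)]
7. (s ∨ ¬r) → r, 0   [□-rule on 6 via 0R0]
8. r, 0   [→-rule on 7 (branches; this branch)]
Accessibility: 0R0
The negation has an open branch (countermodel exists).

No, not valid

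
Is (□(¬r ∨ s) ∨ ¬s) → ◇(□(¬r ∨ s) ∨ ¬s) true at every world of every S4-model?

Tableau for the negation ¬((□(¬r ∨ s) ∨ ¬s) → ◇(□(¬r ∨ s) ∨ ¬s)):
1. ¬((□(¬r ∨ s) ∨ ¬s) → ◇(□(¬r ∨ s) ∨ ¬s)), 0
2. □(¬r ∨ s) ∨ ¬s, 0
3. ¬◇(□(¬r ∨ s) ∨ ¬s), 0
4. ¬(□(¬r ∨ s) ∨ ¬s), 0
5. ¬□(¬r ∨ s), 0
6. s, 0
7. □(¬r ∨ s), 0
8. ¬r ∨ s, 0
9. ¬(¬r ∨ s), 1
10. r, 1
11. ¬s, 1
12. ¬(□(¬r ∨ s) ∨ ¬s), 1
13. ¬□(¬r ∨ s), 1
14. s, 1
Accessibility: 0R0, 0R1, 1R1
Branch closes: s and ¬s both at 1.
Every branch of the negation's tableau closes; the branch above is one of them.

Valid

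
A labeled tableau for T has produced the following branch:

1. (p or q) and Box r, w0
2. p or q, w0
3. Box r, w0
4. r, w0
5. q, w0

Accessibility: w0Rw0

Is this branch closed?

No world carries both an atom and its negation.

Open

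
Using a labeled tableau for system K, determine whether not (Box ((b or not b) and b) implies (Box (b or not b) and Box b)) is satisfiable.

Unsatisfiable

1. not (Box ((b or not b) and b) implies (Box (b or not b) and Box b)), 0
2. Box ((b or not b) and b), 0
3. not (Box (b or not b) and Box b), 0
4. not Box b, 0
5. not b, 1
6. (b or not b) and b, 1
7. b or not b, 1
8. b, 1
Accessibility: 0R1
Branch closes: b and not b both at 1.
All branches of the tableau close; one closing branch shown above.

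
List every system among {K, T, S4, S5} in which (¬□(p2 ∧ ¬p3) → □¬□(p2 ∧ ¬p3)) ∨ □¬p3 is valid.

S5-tableau for the negation ¬((¬□(p2 ∧ ¬p3) → □¬□(p2 ∧ ¬p3)) ∨ □¬p3):
1. ¬((¬□(p2 ∧ ¬p3) → □¬□(p2 ∧ ¬p3)) ∨ □¬p3), w0
2. ¬(¬□(p2 ∧ ¬p3) → □¬□(p2 ∧ ¬p3)), w0
3. ¬□¬p3, w0
4. ¬□(p2 ∧ ¬p3), w0
5. ¬□¬□(p2 ∧ ¬p3), w0
6. p3, w1
7. ¬(p2 ∧ ¬p3), w2
8. p3, w2
9. □(p2 ∧ ¬p3), w3
10. p2 ∧ ¬p3, w0
11. p2, w0
12. ¬p3, w0
13. p2 ∧ ¬p3, w1
14. p2, w1
15. ¬p3, w1
Accessibility: w0Rw0, w0Rw1, w0Rw2, w0Rw3, w1Rw0, w1Rw1, w1Rw2, w1Rw3, w2Rw0, w2Rw1, w2Rw2, w2Rw3, w3Rw0, w3Rw1, w3Rw2, w3Rw3
Branch closes: p3 and ¬p3 both at w1.
Every branch closes (one shown): valid in S5.
S4-tableau for the negation ¬((¬□(p2 ∧ ¬p3) → □¬□(p2 ∧ ¬p3)) ∨ □¬p3):
1. ¬((¬□(p2 ∧ ¬p3) → □¬□(p2 ∧ ¬p3)) ∨ □¬p3), w0
2. ¬(¬□(p2 ∧ ¬p3) → □¬□(p2 ∧ ¬p3)), w0
3. ¬□¬p3, w0
4. ¬□(p2 ∧ ¬p3), w0
5. ¬□¬□(p2 ∧ ¬p3), w0
6. p3, w1
7. ¬(p2 ∧ ¬p3), w2
8. p3, w2
9. □(p2 ∧ ¬p3), w3
10. p2 ∧ ¬p3, w3
11. p2, w3
12. ¬p3, w3
Accessibility: w0Rw0, w0Rw1, w0Rw2, w0Rw3, w1Rw1, w2Rw2, w3Rw3
Complete open branch: countermodel on an S4-frame, so not valid in S4, nor in K, T (the same frame is also a K-frame and a T-frame).

S5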